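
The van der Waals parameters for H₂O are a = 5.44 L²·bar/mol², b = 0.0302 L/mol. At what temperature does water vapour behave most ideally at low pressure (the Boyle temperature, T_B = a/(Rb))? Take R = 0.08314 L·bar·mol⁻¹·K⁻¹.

T_B ≈ 2167 K

For a van der Waals gas the second virial coefficient B₂ = b − a/(RT) vanishes at T_B = a/(Rb).
T_B = 5.44/(0.08314×0.0302) = 5.44/0.0025108 = 2167 K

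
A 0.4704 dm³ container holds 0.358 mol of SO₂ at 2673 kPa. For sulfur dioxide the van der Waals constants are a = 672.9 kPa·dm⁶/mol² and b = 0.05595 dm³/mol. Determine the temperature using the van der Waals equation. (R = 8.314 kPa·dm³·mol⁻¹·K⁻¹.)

T = (P + a n²/V²)(V − nb)/(nR)
P + a n²/V² = 2673 + (672.9)(0.358)²/(0.4704)² = 3062.7 kPa
V − nb = 0.4704 − (0.358)(0.05595) = 0.45037 dm³
T = (3062.7)(0.45037)/((0.358)(8.314)) = 463.4 K

T ≈ 463.4 K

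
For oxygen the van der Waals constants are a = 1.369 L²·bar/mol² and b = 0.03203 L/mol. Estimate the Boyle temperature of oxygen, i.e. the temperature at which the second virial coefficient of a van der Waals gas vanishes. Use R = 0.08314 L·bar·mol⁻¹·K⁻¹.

T_B ≈ 514.1 K

For a van der Waals gas the second virial coefficient B₂ = b − a/(RT) vanishes at T_B = a/(Rb).
T_B = 1.369/(0.08314×0.03203) = 1.369/0.0026630 = 514.1 K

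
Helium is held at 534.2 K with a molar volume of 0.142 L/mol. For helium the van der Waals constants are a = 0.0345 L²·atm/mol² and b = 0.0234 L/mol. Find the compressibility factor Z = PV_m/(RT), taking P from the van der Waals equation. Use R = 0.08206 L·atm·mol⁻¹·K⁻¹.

Z ≈ 1.192

P = RT/(V_m − b) − a/V_m² = (0.08206)(534.2)/(0.142 − 0.0234) − 0.0345/(0.142)²
  = 43.836/0.11860 − 1.7110 = 369.61 − 1.7110 = 367.90 atm
Z = PV_m/(RT) = (367.90)(0.142)/((0.08206)(534.2)) = 52.242/43.836 = 1.192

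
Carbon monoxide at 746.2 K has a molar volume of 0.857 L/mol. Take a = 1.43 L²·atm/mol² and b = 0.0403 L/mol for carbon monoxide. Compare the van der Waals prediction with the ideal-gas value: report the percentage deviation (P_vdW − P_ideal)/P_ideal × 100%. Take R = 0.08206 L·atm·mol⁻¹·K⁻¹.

Ideal: P_ideal = RT/V_m = (0.08206)(746.2)/0.857 = 71.4506 atm
vdW: P = RT/(V_m − b) − a/V_m² = 61.2332/0.816700 − 1.43/0.734449 = 74.9764 − 1.94704 = 73.0294 atm
% deviation = (73.0294 − 71.4506)/71.4506 × 100% = 2.21%

2.21 %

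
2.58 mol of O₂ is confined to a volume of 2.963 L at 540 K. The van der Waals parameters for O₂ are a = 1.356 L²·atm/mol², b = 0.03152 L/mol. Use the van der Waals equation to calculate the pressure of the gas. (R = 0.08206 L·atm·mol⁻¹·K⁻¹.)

P = nRT/(V − nb) − a n²/V²
nRT/(V − nb) = (2.58)(0.08206)(540)/(2.963 − 2.58×0.03152) = 114.33/2.8817 = 39.674 atm
a n²/V² = (1.356)(2.58)²/(2.963)² = 1.0281 atm
P = 39.674 − 1.0281 = 38.65 atm

P ≈ 38.65 atm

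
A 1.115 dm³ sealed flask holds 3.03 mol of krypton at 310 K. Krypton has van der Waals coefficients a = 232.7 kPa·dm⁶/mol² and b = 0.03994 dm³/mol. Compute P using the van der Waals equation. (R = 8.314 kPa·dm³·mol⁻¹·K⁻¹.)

P = nRT/(V − nb) − a n²/V²
nRT/(V − nb) = (3.03)(8.314)(310)/(1.115 − 3.03×0.03994) = 7809.3/0.99398 = 7856.6 kPa
a n²/V² = (232.7)(3.03)²/(1.115)² = 1718.4 kPa
P = 7856.6 − 1718.4 = 6138 kPa

P ≈ 6138 kPa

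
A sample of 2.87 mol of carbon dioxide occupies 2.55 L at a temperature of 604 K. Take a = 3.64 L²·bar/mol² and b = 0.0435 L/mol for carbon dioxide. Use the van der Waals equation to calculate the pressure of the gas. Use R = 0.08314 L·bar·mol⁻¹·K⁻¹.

P = nRT/(V − nb) − a n²/V²
nRT/(V − nb) = (2.87)(0.08314)(604)/(2.55 − 2.87×0.0435) = 144.12/2.4252 = 59.426 bar
a n²/V² = (3.64)(2.87)²/(2.55)² = 4.6109 bar
P = 59.426 − 4.6109 = 54.82 bar

P ≈ 54.82 bar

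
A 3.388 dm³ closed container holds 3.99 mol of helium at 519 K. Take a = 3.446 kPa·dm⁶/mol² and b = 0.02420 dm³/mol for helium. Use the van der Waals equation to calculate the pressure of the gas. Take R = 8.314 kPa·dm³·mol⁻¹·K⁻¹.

P ≈ 5226 kPa

P = nRT/(V − nb) − a n²/V²
nRT/(V − nb) = (3.99)(8.314)(519)/(3.388 − 3.99×0.02420) = 17217/3.2914 = 5230.9 kPa
a n²/V² = (3.446)(3.99)²/(3.388)² = 4.7794 kPa
P = 5230.9 − 4.7794 = 5226 kPa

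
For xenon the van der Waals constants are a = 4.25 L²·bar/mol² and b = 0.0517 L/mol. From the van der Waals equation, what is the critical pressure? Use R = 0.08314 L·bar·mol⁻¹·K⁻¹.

P_c ≈ 58.89 bar

For a van der Waals gas, P_c = a/(27b²).
P_c = 4.25/(27×(0.0517)²) = 4.25/0.072168 = 58.89 bar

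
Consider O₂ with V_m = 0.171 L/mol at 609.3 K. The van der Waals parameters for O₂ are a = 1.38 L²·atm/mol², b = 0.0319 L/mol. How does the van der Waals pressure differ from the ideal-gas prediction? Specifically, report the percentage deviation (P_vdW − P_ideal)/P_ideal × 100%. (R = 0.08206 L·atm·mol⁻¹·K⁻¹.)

6.79 %

Ideal: P_ideal = RT/V_m = (0.08206)(609.3)/0.171 = 292.393 atm
vdW: P = RT/(V_m − b) − a/V_m² = 49.9992/0.139100 − 1.38/0.0292410 = 359.448 − 47.1940 = 312.254 atm
% deviation = (312.254 − 292.393)/292.393 × 100% = 6.79%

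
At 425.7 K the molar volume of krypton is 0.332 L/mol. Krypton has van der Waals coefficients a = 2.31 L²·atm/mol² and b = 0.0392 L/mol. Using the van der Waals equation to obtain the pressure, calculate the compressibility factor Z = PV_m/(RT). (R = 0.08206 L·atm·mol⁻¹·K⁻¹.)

Z ≈ 0.9347

P = RT/(V_m − b) − a/V_m² = (0.08206)(425.7)/(0.332 − 0.0392) − 2.31/(0.332)²
  = 34.933/0.29280 − 20.957 = 119.31 − 20.957 = 98.35 atm
Z = PV_m/(RT) = (98.35)(0.332)/((0.08206)(425.7)) = 32.652/34.933 = 0.9347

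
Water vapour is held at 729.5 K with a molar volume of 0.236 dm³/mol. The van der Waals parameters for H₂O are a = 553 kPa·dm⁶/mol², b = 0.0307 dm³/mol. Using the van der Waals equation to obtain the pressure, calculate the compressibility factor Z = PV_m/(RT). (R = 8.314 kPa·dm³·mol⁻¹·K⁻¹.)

P = RT/(V_m − b) − a/V_m² = (8.314)(729.5)/(0.236 − 0.0307) − 553/(0.236)²
  = 6065.1/0.20530 − 9928.9 = 29543 − 9928.9 = 19614 kPa
Z = PV_m/(RT) = (19614)(0.236)/((8.314)(729.5)) = 4628.9/6065.1 = 0.7632

Z ≈ 0.7632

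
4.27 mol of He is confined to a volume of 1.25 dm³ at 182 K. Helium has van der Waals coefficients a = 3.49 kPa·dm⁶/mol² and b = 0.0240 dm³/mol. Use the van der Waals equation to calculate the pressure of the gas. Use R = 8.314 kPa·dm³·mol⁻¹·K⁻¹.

P ≈ 5590 kPa

P = nRT/(V − nb) − a n²/V²
nRT/(V − nb) = (4.27)(8.314)(182)/(1.25 − 4.27×0.0240) = 6461.1/1.1475 = 5630.6 kPa
a n²/V² = (3.49)(4.27)²/(1.25)² = 40.725 kPa
P = 5630.6 − 40.725 = 5590 kPa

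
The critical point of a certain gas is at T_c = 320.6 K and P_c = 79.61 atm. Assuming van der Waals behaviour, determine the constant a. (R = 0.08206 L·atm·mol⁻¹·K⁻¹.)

From T_c = 8a/(27Rb) and P_c = a/(27b²): a = 27 R² T_c²/(64 P_c).
a = 27×(0.08206)²×(320.6)²/(64×79.61) = 18688/5095.0 = 3.668 L²·atm/mol²

a ≈ 3.668 L²·atm/mol²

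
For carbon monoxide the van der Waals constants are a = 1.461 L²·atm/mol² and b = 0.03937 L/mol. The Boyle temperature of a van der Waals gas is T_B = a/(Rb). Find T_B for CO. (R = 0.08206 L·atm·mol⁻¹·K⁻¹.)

T_B ≈ 452.2 K

For a van der Waals gas the second virial coefficient B₂ = b − a/(RT) vanishes at T_B = a/(Rb).
T_B = 1.461/(0.08206×0.03937) = 1.461/0.0032307 = 452.2 K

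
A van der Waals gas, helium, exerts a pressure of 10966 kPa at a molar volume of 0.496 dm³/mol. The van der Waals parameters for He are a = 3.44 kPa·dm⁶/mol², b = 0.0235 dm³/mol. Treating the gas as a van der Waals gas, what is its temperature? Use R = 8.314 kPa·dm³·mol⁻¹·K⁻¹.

T = (P + a/V_m²)(V_m − b)/R
P + a/V_m² = 10966 + 3.44/(0.496)² = 10980 kPa
V_m − b = 0.496 − 0.0235 = 0.47250 dm³/mol
T = (10980)(0.47250)/8.314 = 624.0 K

T ≈ 624.0 K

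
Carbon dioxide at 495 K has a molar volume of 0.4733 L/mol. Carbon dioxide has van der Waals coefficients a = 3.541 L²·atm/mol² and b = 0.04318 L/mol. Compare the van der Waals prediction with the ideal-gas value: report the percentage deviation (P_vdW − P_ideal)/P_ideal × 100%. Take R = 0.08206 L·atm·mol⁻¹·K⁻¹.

-8.38 %

Ideal: P_ideal = RT/V_m = (0.08206)(495)/0.4733 = 85.8223 atm
vdW: P = RT/(V_m − b) − a/V_m² = 40.6197/0.430120 − 3.541/0.224013 = 94.4381 − 15.8071 = 78.6310 atm
% deviation = (78.6310 − 85.8223)/85.8223 × 100% = -8.38%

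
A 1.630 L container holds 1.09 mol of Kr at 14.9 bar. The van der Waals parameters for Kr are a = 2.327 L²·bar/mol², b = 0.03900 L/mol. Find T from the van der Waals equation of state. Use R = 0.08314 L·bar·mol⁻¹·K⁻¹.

T ≈ 279.2 K

T = (P + a n²/V²)(V − nb)/(nR)
P + a n²/V² = 14.9 + (2.327)(1.09)²/(1.630)² = 15.941 bar
V − nb = 1.630 − (1.09)(0.03900) = 1.5875 L
T = (15.941)(1.5875)/((1.09)(0.08314)) = 279.2 K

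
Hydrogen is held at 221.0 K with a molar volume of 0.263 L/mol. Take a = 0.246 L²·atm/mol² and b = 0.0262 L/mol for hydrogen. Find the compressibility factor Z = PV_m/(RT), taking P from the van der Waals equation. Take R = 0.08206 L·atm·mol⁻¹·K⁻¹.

P = RT/(V_m − b) − a/V_m² = (0.08206)(221.0)/(0.263 − 0.0262) − 0.246/(0.263)²
  = 18.135/0.23680 − 3.5565 = 76.584 − 3.5565 = 73.028 atm
Z = PV_m/(RT) = (73.028)(0.263)/((0.08206)(221.0)) = 19.206/18.135 = 1.059

Z ≈ 1.059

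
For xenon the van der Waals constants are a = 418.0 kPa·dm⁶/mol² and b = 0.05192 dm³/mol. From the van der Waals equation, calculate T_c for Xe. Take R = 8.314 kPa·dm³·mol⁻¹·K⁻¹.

For a van der Waals gas, T_c = 8a/(27Rb).
T_c = 8×418.0/(27×8.314×0.05192) = 3344.0/11.655 = 286.9 K

T_c ≈ 286.9 K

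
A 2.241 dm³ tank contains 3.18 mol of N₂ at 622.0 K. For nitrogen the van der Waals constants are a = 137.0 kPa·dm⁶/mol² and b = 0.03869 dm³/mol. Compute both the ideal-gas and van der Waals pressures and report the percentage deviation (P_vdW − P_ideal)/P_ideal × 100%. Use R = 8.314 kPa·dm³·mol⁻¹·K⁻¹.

Ideal: P_ideal = nRT/V = (3.18)(8.314)(622.0)/2.241 = 7338.13 kPa
vdW: P = nRT/(V − nb) − a n²/V² = 16444.8/2.11797 − 1385.40/5.02208 = 7764.42 − 275.862 = 7488.56 kPa
% deviation = (7488.56 − 7338.13)/7338.13 × 100% = 2.05%

2.05 %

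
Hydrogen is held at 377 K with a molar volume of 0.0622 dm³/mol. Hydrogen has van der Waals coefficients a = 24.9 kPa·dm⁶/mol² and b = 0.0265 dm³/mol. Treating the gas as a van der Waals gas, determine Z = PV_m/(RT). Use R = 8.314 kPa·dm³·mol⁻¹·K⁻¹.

Z ≈ 1.615

P = RT/(V_m − b) − a/V_m² = (8.314)(377)/(0.0622 − 0.0265) − 24.9/(0.0622)²
  = 3134.4/0.035700 − 6436.0 = 87798 − 6436.0 = 81362 kPa
Z = PV_m/(RT) = (81362)(0.0622)/((8.314)(377)) = 5060.7/3134.4 = 1.615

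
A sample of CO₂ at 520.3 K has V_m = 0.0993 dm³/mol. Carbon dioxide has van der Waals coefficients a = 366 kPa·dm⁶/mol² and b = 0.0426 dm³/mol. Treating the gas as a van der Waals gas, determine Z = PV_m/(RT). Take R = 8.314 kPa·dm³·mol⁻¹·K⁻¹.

P = RT/(V_m − b) − a/V_m² = (8.314)(520.3)/(0.0993 − 0.0426) − 366/(0.0993)²
  = 4325.8/0.056700 − 37118 = 76293 − 37118 = 39175 kPa
Z = PV_m/(RT) = (39175)(0.0993)/((8.314)(520.3)) = 3890.1/4325.8 = 0.8993

Z ≈ 0.8993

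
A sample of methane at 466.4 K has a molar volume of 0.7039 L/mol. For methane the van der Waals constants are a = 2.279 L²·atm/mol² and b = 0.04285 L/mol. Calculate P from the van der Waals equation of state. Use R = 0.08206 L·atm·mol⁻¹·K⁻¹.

P ≈ 53.30 atm

P = RT/(V_m − b) − a/V_m²
RT/(V_m − b) = (0.08206)(466.4)/(0.7039 − 0.04285) = 38.273/0.66105 = 57.897 atm
a/V_m² = 2.279/(0.7039)² = 4.5996 atm
P = 57.897 − 4.5996 = 53.30 atm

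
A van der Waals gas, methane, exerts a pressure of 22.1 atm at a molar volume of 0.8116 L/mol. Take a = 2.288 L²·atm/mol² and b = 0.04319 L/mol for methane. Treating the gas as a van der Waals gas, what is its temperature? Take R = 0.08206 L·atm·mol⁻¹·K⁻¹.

T = (P + a/V_m²)(V_m − b)/R
P + a/V_m² = 22.1 + 2.288/(0.8116)² = 25.574 atm
V_m − b = 0.8116 − 0.04319 = 0.76841 L/mol
T = (25.574)(0.76841)/0.08206 = 239.5 K

T ≈ 239.5 K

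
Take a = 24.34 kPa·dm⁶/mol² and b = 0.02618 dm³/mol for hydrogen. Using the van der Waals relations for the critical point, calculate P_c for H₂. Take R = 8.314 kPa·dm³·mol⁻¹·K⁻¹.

P_c ≈ 1315 kPa

For a van der Waals gas, P_c = a/(27b²).
P_c = 24.34/(27×(0.02618)²) = 24.34/0.018506 = 1315 kPa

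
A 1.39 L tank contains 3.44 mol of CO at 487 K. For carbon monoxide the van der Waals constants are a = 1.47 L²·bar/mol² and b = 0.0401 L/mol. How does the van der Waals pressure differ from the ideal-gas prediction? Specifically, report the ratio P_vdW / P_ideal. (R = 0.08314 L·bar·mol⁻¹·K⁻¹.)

P_vdW / P_ideal ≈ 1.020

Ideal: P_ideal = nRT/V = (3.44)(0.08314)(487)/1.39 = 100.203 bar
vdW: P = nRT/(V − nb) − a n²/V² = 139.283/1.25206 − 17.3954/1.93210 = 111.243 − 9.00336 = 102.240 bar
Ratio = 102.240/100.203 = 1.020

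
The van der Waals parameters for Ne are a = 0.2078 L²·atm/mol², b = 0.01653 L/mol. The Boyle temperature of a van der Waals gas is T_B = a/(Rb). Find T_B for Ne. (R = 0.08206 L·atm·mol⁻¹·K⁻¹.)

T_B ≈ 153.2 K

For a van der Waals gas the second virial coefficient B₂ = b − a/(RT) vanishes at T_B = a/(Rb).
T_B = 0.2078/(0.08206×0.01653) = 0.2078/0.0013565 = 153.2 K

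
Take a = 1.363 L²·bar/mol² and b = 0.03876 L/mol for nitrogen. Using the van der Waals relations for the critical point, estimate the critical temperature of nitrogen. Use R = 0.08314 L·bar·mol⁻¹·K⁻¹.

For a van der Waals gas, T_c = 8a/(27Rb).
T_c = 8×1.363/(27×0.08314×0.03876) = 10.904/0.087008 = 125.3 K

T_c ≈ 125.3 K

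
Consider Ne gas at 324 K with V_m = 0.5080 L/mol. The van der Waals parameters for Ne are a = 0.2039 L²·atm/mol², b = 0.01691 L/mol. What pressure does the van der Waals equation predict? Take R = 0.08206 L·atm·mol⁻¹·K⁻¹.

P = RT/(V_m − b) − a/V_m²
RT/(V_m − b) = (0.08206)(324)/(0.5080 − 0.01691) = 26.587/0.49109 = 54.139 atm
a/V_m² = 0.2039/(0.5080)² = 0.79011 atm
P = 54.139 − 0.79011 = 53.35 atm

P ≈ 53.35 atm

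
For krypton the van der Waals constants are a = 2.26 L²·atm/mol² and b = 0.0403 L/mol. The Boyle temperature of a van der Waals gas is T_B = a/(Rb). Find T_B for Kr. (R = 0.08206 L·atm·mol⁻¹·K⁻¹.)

T_B ≈ 683.4 K

For a van der Waals gas the second virial coefficient B₂ = b − a/(RT) vanishes at T_B = a/(Rb).
T_B = 2.26/(0.08206×0.0403) = 2.26/0.0033070 = 683.4 K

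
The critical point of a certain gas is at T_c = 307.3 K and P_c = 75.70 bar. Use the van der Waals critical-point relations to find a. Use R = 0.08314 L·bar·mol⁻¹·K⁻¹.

From T_c = 8a/(27Rb) and P_c = a/(27b²): a = 27 R² T_c²/(64 P_c).
a = 27×(0.08314)²×(307.3)²/(64×75.70) = 17624/4844.8 = 3.638 L²·bar/mol²

a ≈ 3.638 L²·bar/mol²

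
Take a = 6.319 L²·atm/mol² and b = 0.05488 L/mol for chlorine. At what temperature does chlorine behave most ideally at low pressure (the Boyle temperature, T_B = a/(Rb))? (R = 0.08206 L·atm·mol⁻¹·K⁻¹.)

T_B ≈ 1403 K

For a van der Waals gas the second virial coefficient B₂ = b − a/(RT) vanishes at T_B = a/(Rb).
T_B = 6.319/(0.08206×0.05488) = 6.319/0.0045035 = 1403 K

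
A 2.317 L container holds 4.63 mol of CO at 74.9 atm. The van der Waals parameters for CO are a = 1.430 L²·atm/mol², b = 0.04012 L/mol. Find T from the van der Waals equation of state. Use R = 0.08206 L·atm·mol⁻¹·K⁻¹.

T ≈ 452.2 K

T = (P + a n²/V²)(V − nb)/(nR)
P + a n²/V² = 74.9 + (1.430)(4.63)²/(2.317)² = 80.610 atm
V − nb = 2.317 − (4.63)(0.04012) = 2.1312 L
T = (80.610)(2.1312)/((4.63)(0.08206)) = 452.2 K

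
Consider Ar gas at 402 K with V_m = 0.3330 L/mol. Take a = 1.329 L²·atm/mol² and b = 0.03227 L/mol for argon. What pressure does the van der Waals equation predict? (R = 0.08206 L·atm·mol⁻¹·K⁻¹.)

P ≈ 97.71 atm

P = RT/(V_m − b) − a/V_m²
RT/(V_m − b) = (0.08206)(402)/(0.3330 − 0.03227) = 32.988/0.30073 = 109.69 atm
a/V_m² = 1.329/(0.3330)² = 11.985 atm
P = 109.69 − 11.985 = 97.71 atm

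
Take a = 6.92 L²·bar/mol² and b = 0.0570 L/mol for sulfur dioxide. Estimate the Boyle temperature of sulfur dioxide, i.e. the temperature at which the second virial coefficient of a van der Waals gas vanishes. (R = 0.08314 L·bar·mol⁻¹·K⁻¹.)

T_B ≈ 1460 K

For a van der Waals gas the second virial coefficient B₂ = b − a/(RT) vanishes at T_B = a/(Rb).
T_B = 6.92/(0.08314×0.0570) = 6.92/0.0047390 = 1460 K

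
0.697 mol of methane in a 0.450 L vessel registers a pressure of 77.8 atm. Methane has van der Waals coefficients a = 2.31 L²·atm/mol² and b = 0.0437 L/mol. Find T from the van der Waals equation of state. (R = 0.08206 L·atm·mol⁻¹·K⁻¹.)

T ≈ 611.3 K

T = (P + a n²/V²)(V − nb)/(nR)
P + a n²/V² = 77.8 + (2.31)(0.697)²/(0.450)² = 83.342 atm
V − nb = 0.450 − (0.697)(0.0437) = 0.41954 L
T = (83.342)(0.41954)/((0.697)(0.08206)) = 611.3 K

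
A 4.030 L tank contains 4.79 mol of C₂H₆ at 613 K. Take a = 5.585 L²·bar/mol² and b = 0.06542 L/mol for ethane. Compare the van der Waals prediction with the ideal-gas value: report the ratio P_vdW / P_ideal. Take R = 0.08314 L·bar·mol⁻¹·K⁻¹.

Ideal: P_ideal = nRT/V = (4.79)(0.08314)(613)/4.030 = 60.5761 bar
vdW: P = nRT/(V − nb) − a n²/V² = 244.121/3.71664 − 128.143/16.2409 = 65.6833 − 7.89014 = 57.7932 bar
Ratio = 57.7932/60.5761 = 0.9541

P_vdW / P_ideal ≈ 0.9541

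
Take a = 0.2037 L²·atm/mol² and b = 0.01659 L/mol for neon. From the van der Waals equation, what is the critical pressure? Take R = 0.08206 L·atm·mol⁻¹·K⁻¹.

For a van der Waals gas, P_c = a/(27b²).
P_c = 0.2037/(27×(0.01659)²) = 0.2037/0.0074312 = 27.41 atm

P_c ≈ 27.41 atm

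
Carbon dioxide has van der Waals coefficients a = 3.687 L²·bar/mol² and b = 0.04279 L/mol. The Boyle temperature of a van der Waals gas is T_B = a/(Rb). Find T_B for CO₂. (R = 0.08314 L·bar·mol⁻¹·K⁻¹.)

T_B ≈ 1036 K

For a van der Waals gas the second virial coefficient B₂ = b − a/(RT) vanishes at T_B = a/(Rb).
T_B = 3.687/(0.08314×0.04279) = 3.687/0.0035576 = 1036 K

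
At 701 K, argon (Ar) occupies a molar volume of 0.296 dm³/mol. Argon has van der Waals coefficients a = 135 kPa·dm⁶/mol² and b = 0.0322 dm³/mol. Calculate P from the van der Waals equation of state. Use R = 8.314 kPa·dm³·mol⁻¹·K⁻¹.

P = RT/(V_m − b) − a/V_m²
RT/(V_m − b) = (8.314)(701)/(0.296 − 0.0322) = 5828.1/0.26380 = 22093 kPa
a/V_m² = 135/(0.296)² = 1540.8 kPa
P = 22093 − 1540.8 = 20552 kPa

P ≈ 20552 kPa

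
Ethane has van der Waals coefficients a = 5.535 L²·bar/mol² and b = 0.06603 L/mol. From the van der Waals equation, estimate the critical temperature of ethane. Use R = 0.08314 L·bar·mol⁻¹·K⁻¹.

For a van der Waals gas, T_c = 8a/(27Rb).
T_c = 8×5.535/(27×0.08314×0.06603) = 44.280/0.14822 = 298.7 K

T_c ≈ 298.7 K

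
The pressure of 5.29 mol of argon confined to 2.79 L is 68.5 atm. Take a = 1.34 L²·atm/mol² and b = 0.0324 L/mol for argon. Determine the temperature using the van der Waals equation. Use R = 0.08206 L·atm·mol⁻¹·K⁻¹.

T ≈ 442.3 K

T = (P + a n²/V²)(V − nb)/(nR)
P + a n²/V² = 68.5 + (1.34)(5.29)²/(2.79)² = 73.317 atm
V − nb = 2.79 − (5.29)(0.0324) = 2.6186 L
T = (73.317)(2.6186)/((5.29)(0.08206)) = 442.3 K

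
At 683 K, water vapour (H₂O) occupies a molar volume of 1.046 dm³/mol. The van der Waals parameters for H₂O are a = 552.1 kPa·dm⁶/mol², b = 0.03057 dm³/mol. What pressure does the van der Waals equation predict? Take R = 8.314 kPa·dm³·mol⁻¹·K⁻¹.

P = RT/(V_m − b) − a/V_m²
RT/(V_m − b) = (8.314)(683)/(1.046 − 0.03057) = 5678.5/1.0154 = 5592.4 kPa
a/V_m² = 552.1/(1.046)² = 504.61 kPa
P = 5592.4 − 504.61 = 5088 kPa

P ≈ 5088 kPa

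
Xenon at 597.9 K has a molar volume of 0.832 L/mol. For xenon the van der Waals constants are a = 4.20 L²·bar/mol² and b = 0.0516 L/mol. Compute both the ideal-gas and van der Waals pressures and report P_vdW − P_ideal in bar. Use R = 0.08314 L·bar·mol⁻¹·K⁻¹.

Ideal: P_ideal = RT/V_m = (0.08314)(597.9)/0.832 = 59.7469 bar
vdW: P = RT/(V_m − b) − a/V_m² = 49.7094/0.780400 − 4.20/0.692224 = 63.6973 − 6.06740 = 57.6299 bar
ΔP = 57.6299 − 59.7469 = -2.117 bar

ΔP ≈ -2.117 bar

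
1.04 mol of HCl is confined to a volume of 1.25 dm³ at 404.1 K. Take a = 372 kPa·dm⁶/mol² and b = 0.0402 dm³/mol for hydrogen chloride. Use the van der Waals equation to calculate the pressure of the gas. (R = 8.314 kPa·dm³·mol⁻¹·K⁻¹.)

P = nRT/(V − nb) − a n²/V²
nRT/(V − nb) = (1.04)(8.314)(404.1)/(1.25 − 1.04×0.0402) = 3494.1/1.2082 = 2892.0 kPa
a n²/V² = (372)(1.04)²/(1.25)² = 257.51 kPa
P = 2892.0 − 257.51 = 2634 kPa

P ≈ 2634 kPa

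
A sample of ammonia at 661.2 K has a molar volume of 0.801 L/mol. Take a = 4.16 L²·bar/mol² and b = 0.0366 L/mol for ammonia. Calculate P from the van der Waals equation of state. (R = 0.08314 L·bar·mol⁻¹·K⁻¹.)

P = RT/(V_m − b) − a/V_m²
RT/(V_m − b) = (0.08314)(661.2)/(0.801 − 0.0366) = 54.972/0.76440 = 71.915 bar
a/V_m² = 4.16/(0.801)² = 6.4838 bar
P = 71.915 − 6.4838 = 65.43 bar

P ≈ 65.43 bar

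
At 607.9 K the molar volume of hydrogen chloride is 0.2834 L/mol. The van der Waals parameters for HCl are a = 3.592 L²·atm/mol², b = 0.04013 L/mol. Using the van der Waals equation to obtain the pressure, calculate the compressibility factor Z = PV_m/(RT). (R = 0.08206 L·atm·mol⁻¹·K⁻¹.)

P = RT/(V_m − b) − a/V_m² = (0.08206)(607.9)/(0.2834 − 0.04013) − 3.592/(0.2834)²
  = 49.884/0.24327 − 44.724 = 205.06 − 44.724 = 160.34 atm
Z = PV_m/(RT) = (160.34)(0.2834)/((0.08206)(607.9)) = 45.440/49.884 = 0.9109

Z ≈ 0.9109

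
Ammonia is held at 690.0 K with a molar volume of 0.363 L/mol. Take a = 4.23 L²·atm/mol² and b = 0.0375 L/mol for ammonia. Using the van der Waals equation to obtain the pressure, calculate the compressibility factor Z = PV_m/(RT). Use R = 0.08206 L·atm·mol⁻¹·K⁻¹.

P = RT/(V_m − b) − a/V_m² = (0.08206)(690.0)/(0.363 − 0.0375) − 4.23/(0.363)²
  = 56.621/0.32550 − 32.102 = 173.95 − 32.102 = 141.85 atm
Z = PV_m/(RT) = (141.85)(0.363)/((0.08206)(690.0)) = 51.492/56.621 = 0.9094

Z ≈ 0.9094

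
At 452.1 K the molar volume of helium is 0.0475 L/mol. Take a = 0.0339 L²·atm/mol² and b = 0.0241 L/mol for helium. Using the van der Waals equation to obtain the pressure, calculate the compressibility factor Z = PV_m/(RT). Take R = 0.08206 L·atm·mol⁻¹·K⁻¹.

Z ≈ 2.011

P = RT/(V_m − b) − a/V_m² = (0.08206)(452.1)/(0.0475 − 0.0241) − 0.0339/(0.0475)²
  = 37.099/0.023400 − 15.025 = 1585.4 − 15.025 = 1570.4 atm
Z = PV_m/(RT) = (1570.4)(0.0475)/((0.08206)(452.1)) = 74.594/37.099 = 2.011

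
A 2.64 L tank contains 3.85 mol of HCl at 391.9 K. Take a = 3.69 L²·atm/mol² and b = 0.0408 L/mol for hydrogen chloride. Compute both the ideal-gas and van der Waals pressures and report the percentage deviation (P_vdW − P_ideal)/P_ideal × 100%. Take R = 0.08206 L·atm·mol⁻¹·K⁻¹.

Ideal: P_ideal = nRT/V = (3.85)(0.08206)(391.9)/2.64 = 46.8990 atm
vdW: P = nRT/(V − nb) − a n²/V² = 123.813/2.48292 − 54.6950/6.96960 = 49.8659 − 7.84765 = 42.0183 atm
% deviation = (42.0183 − 46.8990)/46.8990 × 100% = -10.41%

-10.41 %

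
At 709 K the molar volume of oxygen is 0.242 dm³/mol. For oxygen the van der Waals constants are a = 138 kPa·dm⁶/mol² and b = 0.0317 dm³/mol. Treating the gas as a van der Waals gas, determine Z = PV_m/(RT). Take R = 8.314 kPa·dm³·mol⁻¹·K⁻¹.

Z ≈ 1.054

P = RT/(V_m − b) − a/V_m² = (8.314)(709)/(0.242 − 0.0317) − 138/(0.242)²
  = 5894.6/0.21030 − 2356.4 = 28029 − 2356.4 = 25673 kPa
Z = PV_m/(RT) = (25673)(0.242)/((8.314)(709)) = 6212.9/5894.6 = 1.054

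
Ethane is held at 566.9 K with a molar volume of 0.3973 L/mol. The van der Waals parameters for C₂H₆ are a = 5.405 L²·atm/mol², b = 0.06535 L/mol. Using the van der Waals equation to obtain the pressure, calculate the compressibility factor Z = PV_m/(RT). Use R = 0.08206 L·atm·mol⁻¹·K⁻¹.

Z ≈ 0.9044

P = RT/(V_m − b) − a/V_m² = (0.08206)(566.9)/(0.3973 − 0.06535) − 5.405/(0.3973)²
  = 46.520/0.33195 − 34.242 = 140.14 − 34.242 = 105.90 atm
Z = PV_m/(RT) = (105.90)(0.3973)/((0.08206)(566.9)) = 42.074/46.520 = 0.9044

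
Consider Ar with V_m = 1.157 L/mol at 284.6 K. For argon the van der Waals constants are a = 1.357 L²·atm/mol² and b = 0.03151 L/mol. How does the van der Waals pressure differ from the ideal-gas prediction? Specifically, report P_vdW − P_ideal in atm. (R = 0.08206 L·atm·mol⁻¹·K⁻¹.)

Ideal: P_ideal = RT/V_m = (0.08206)(284.6)/1.157 = 20.1852 atm
vdW: P = RT/(V_m − b) − a/V_m² = 23.3543/1.12549 − 1.357/1.33865 = 20.7503 − 1.01371 = 19.7366 atm
ΔP = 19.7366 − 20.1852 = -0.449 atm

ΔP ≈ -0.449 atm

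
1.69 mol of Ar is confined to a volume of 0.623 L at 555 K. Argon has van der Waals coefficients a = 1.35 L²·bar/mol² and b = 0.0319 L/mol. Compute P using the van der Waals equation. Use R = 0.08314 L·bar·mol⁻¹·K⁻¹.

P = nRT/(V − nb) − a n²/V²
nRT/(V − nb) = (1.69)(0.08314)(555)/(0.623 − 1.69×0.0319) = 77.981/0.56909 = 137.03 bar
a n²/V² = (1.35)(1.69)²/(0.623)² = 9.9342 bar
P = 137.03 − 9.9342 = 127.1 bar

P ≈ 127.1 bar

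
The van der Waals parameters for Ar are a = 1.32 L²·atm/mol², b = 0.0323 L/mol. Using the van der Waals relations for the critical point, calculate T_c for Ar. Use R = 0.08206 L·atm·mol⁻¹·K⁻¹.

For a van der Waals gas, T_c = 8a/(27Rb).
T_c = 8×1.32/(27×0.08206×0.0323) = 10.560/0.071565 = 147.6 K

T_c ≈ 147.6 K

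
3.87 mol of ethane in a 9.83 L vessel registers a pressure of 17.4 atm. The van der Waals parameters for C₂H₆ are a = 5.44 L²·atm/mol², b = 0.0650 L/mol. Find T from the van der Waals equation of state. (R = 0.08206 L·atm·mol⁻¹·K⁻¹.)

T = (P + a n²/V²)(V − nb)/(nR)
P + a n²/V² = 17.4 + (5.44)(3.87)²/(9.83)² = 18.243 atm
V − nb = 9.83 − (3.87)(0.0650) = 9.5785 L
T = (18.243)(9.5785)/((3.87)(0.08206)) = 550.2 K

T ≈ 550.2 K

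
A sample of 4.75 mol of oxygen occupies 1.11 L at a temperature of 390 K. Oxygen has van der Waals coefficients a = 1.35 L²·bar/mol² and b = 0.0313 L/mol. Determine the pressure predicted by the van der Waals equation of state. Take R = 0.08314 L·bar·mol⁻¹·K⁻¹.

P ≈ 135.5 bar

P = nRT/(V − nb) − a n²/V²
nRT/(V − nb) = (4.75)(0.08314)(390)/(1.11 − 4.75×0.0313) = 154.02/0.96133 = 160.22 bar
a n²/V² = (1.35)(4.75)²/(1.11)² = 24.722 bar
P = 160.22 − 24.722 = 135.5 bar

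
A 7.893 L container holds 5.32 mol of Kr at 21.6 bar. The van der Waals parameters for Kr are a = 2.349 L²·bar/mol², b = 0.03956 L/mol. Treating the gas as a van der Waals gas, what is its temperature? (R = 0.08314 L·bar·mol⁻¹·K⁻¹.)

T = (P + a n²/V²)(V − nb)/(nR)
P + a n²/V² = 21.6 + (2.349)(5.32)²/(7.893)² = 22.667 bar
V − nb = 7.893 − (5.32)(0.03956) = 7.6825 L
T = (22.667)(7.6825)/((5.32)(0.08314)) = 393.7 K

T ≈ 393.7 K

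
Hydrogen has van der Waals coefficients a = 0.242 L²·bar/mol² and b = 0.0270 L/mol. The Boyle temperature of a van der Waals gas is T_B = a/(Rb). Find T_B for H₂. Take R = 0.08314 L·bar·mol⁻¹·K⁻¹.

For a van der Waals gas the second virial coefficient B₂ = b − a/(RT) vanishes at T_B = a/(Rb).
T_B = 0.242/(0.08314×0.0270) = 0.242/0.0022448 = 107.8 K

T_B ≈ 107.8 K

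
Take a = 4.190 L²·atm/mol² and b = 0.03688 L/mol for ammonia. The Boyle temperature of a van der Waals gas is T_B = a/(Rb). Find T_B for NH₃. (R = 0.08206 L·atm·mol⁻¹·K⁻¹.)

T_B ≈ 1384 K

For a van der Waals gas the second virial coefficient B₂ = b − a/(RT) vanishes at T_B = a/(Rb).
T_B = 4.190/(0.08206×0.03688) = 4.190/0.0030264 = 1384 K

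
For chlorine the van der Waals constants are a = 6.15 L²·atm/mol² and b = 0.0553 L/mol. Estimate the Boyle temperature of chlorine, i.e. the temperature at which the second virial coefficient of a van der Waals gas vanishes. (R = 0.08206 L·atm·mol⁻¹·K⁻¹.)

For a van der Waals gas the second virial coefficient B₂ = b − a/(RT) vanishes at T_B = a/(Rb).
T_B = 6.15/(0.08206×0.0553) = 6.15/0.0045379 = 1355 K

T_B ≈ 1355 K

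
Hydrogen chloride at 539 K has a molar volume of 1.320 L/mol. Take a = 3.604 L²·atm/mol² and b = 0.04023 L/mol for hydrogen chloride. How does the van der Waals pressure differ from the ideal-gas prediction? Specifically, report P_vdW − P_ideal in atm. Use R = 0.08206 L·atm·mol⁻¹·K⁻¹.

Ideal: P_ideal = RT/V_m = (0.08206)(539)/1.320 = 33.5078 atm
vdW: P = RT/(V_m − b) − a/V_m² = 44.2303/1.27977 − 3.604/1.74240 = 34.5611 − 2.06841 = 32.4927 atm
ΔP = 32.4927 − 33.5078 = -1.015 atm

ΔP ≈ -1.015 atm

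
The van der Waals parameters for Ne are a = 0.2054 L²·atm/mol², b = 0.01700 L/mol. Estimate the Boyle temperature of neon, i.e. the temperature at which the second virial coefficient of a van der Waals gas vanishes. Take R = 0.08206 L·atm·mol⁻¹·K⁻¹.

T_B ≈ 147.2 K

For a van der Waals gas the second virial coefficient B₂ = b − a/(RT) vanishes at T_B = a/(Rb).
T_B = 0.2054/(0.08206×0.01700) = 0.2054/0.0013950 = 147.2 K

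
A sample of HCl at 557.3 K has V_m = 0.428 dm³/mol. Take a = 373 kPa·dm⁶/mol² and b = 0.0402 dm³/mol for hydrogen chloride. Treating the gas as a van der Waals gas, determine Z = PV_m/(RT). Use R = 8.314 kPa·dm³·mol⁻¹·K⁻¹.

Z ≈ 0.9156

P = RT/(V_m − b) − a/V_m² = (8.314)(557.3)/(0.428 − 0.0402) − 373/(0.428)²
  = 4633.4/0.38780 − 2036.2 = 11948 − 2036.2 = 9912 kPa
Z = PV_m/(RT) = (9912)(0.428)/((8.314)(557.3)) = 4242.3/4633.4 = 0.9156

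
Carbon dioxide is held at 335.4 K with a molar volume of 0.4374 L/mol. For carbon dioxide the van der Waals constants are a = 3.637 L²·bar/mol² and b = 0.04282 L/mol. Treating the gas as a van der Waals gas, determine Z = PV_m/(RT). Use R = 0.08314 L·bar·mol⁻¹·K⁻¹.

P = RT/(V_m − b) − a/V_m² = (0.08314)(335.4)/(0.4374 − 0.04282) − 3.637/(0.4374)²
  = 27.885/0.39458 − 19.010 = 70.670 − 19.010 = 51.660 bar
Z = PV_m/(RT) = (51.660)(0.4374)/((0.08314)(335.4)) = 22.596/27.885 = 0.8103

Z ≈ 0.8103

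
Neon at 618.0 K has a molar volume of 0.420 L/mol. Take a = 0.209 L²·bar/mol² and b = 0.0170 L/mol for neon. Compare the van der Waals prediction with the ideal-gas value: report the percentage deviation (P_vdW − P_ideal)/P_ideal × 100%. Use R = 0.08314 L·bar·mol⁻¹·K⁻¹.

Ideal: P_ideal = RT/V_m = (0.08314)(618.0)/0.420 = 122.335 bar
vdW: P = RT/(V_m − b) − a/V_m² = 51.3805/0.403000 − 0.209/0.176400 = 127.495 − 1.18481 = 126.310 bar
% deviation = (126.310 − 122.335)/122.335 × 100% = 3.25%

3.25 %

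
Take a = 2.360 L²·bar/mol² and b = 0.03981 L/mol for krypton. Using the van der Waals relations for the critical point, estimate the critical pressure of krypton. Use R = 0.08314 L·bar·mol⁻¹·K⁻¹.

P_c ≈ 55.15 bar

For a van der Waals gas, P_c = a/(27b²).
P_c = 2.360/(27×(0.03981)²) = 2.360/0.042791 = 55.15 bar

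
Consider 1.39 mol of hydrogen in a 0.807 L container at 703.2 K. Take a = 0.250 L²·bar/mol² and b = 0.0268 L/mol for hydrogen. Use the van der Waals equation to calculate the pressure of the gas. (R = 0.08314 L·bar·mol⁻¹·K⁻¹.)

P = nRT/(V − nb) − a n²/V²
nRT/(V − nb) = (1.39)(0.08314)(703.2)/(0.807 − 1.39×0.0268) = 81.265/0.76975 = 105.57 bar
a n²/V² = (0.250)(1.39)²/(0.807)² = 0.74169 bar
P = 105.57 − 0.74169 = 104.8 bar

P ≈ 104.8 bar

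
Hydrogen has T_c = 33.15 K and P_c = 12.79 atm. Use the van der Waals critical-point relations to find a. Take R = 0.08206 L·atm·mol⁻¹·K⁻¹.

a ≈ 0.2441 L²·atm/mol²

From T_c = 8a/(27Rb) and P_c = a/(27b²): a = 27 R² T_c²/(64 P_c).
a = 27×(0.08206)²×(33.15)²/(64×12.79) = 199.80/818.56 = 0.2441 L²·atm/mol²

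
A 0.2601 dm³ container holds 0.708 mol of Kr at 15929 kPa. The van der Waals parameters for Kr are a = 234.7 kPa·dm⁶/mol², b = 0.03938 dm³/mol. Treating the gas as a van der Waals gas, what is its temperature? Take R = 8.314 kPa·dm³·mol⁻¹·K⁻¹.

T = (P + a n²/V²)(V − nb)/(nR)
P + a n²/V² = 15929 + (234.7)(0.708)²/(0.2601)² = 17668 kPa
V − nb = 0.2601 − (0.708)(0.03938) = 0.23222 dm³
T = (17668)(0.23222)/((0.708)(8.314)) = 697.0 K

T ≈ 697.0 K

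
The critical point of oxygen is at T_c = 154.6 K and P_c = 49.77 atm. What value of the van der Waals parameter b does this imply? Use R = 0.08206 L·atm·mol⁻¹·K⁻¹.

From T_c = 8a/(27Rb) and P_c = a/(27b²): b = R T_c/(8 P_c).
b = (0.08206)(154.6)/(8×49.77) = 12.686/398.16 = 0.03186 L/mol

b ≈ 0.03186 L/mol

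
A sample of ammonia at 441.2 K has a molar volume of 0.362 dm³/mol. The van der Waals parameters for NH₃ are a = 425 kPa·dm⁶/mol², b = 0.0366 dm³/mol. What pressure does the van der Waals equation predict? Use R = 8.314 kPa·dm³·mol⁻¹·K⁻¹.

P = RT/(V_m − b) − a/V_m²
RT/(V_m − b) = (8.314)(441.2)/(0.362 − 0.0366) = 3668.1/0.32540 = 11273 kPa
a/V_m² = 425/(0.362)² = 3243.2 kPa
P = 11273 − 3243.2 = 8030 kPa

P ≈ 8030 kPa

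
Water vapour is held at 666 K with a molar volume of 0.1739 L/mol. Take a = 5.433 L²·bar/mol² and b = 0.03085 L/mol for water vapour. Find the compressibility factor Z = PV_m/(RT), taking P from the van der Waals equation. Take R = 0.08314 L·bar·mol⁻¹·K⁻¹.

Z ≈ 0.6514

P = RT/(V_m − b) − a/V_m² = (0.08314)(666)/(0.1739 − 0.03085) − 5.433/(0.1739)²
  = 55.371/0.14305 − 179.66 = 387.07 − 179.66 = 207.41 bar
Z = PV_m/(RT) = (207.41)(0.1739)/((0.08314)(666)) = 36.069/55.371 = 0.6514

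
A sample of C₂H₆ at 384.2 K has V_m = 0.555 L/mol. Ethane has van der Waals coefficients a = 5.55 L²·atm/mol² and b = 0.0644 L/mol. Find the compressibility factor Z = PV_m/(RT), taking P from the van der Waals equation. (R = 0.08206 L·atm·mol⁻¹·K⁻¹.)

Z ≈ 0.8141

P = RT/(V_m − b) − a/V_m² = (0.08206)(384.2)/(0.555 − 0.0644) − 5.55/(0.555)²
  = 31.527/0.49060 − 18.018 = 64.262 − 18.018 = 46.244 atm
Z = PV_m/(RT) = (46.244)(0.555)/((0.08206)(384.2)) = 25.665/31.527 = 0.8141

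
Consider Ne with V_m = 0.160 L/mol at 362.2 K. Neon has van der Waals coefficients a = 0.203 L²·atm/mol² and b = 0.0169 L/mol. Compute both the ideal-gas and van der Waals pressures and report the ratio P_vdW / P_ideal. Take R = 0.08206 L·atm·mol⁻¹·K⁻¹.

P_vdW / P_ideal ≈ 1.075

Ideal: P_ideal = RT/V_m = (0.08206)(362.2)/0.160 = 185.763 atm
vdW: P = RT/(V_m − b) − a/V_m² = 29.7221/0.143100 − 0.203/0.0256000 = 207.702 − 7.92969 = 199.772 atm
Ratio = 199.772/185.763 = 1.075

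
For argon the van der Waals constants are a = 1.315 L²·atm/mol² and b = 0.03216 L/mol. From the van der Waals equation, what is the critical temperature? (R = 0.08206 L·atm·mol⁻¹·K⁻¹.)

T_c ≈ 147.6 K

For a van der Waals gas, T_c = 8a/(27Rb).
T_c = 8×1.315/(27×0.08206×0.03216) = 10.520/0.071254 = 147.6 K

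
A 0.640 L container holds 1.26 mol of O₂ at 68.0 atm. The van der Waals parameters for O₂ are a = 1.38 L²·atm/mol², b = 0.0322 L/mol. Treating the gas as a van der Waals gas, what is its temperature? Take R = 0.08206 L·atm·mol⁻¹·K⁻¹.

T = (P + a n²/V²)(V − nb)/(nR)
P + a n²/V² = 68.0 + (1.38)(1.26)²/(0.640)² = 73.349 atm
V − nb = 0.640 − (1.26)(0.0322) = 0.59943 L
T = (73.349)(0.59943)/((1.26)(0.08206)) = 425.2 K

T ≈ 425.2 K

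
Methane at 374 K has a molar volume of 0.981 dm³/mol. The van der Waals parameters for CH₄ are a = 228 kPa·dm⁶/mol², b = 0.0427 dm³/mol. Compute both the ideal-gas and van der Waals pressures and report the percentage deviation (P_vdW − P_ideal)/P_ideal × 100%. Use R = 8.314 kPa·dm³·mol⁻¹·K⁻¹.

-2.92 %

Ideal: P_ideal = RT/V_m = (8.314)(374)/0.981 = 3169.66 kPa
vdW: P = RT/(V_m − b) − a/V_m² = 3109.44/0.938300 − 228/0.962361 = 3313.91 − 236.917 = 3076.99 kPa
% deviation = (3076.99 − 3169.66)/3169.66 × 100% = -2.92%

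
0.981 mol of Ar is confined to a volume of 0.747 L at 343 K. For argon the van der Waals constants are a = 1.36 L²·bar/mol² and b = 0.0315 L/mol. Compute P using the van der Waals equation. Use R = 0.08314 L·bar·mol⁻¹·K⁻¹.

P ≈ 36.72 bar

P = nRT/(V − nb) − a n²/V²
nRT/(V − nb) = (0.981)(0.08314)(343)/(0.747 − 0.981×0.0315) = 27.975/0.71610 = 39.066 bar
a n²/V² = (1.36)(0.981)²/(0.747)² = 2.3455 bar
P = 39.066 − 2.3455 = 36.72 bar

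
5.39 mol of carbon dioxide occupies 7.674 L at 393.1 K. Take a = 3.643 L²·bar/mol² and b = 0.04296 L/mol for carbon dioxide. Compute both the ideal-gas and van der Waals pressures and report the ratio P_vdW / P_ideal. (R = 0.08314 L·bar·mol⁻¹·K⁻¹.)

P_vdW / P_ideal ≈ 0.9528

Ideal: P_ideal = nRT/V = (5.39)(0.08314)(393.1)/7.674 = 22.9551 bar
vdW: P = nRT/(V − nb) − a n²/V² = 176.158/7.44245 − 105.837/58.8903 = 23.6694 − 1.79719 = 21.8722 bar
Ratio = 21.8722/22.9551 = 0.9528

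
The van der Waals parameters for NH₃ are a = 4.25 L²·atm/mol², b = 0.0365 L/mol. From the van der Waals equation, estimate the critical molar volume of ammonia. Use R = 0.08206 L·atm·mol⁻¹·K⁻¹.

For a van der Waals gas, V_m,c = 3b.
V_m,c = 3×0.0365 = 0.1095 L/mol

V_m,c ≈ 0.1095 L/mol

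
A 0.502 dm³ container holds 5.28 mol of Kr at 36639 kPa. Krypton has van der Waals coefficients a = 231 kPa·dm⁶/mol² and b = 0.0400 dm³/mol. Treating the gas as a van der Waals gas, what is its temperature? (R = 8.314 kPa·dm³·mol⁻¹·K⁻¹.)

T ≈ 412.0 K

T = (P + a n²/V²)(V − nb)/(nR)
P + a n²/V² = 36639 + (231)(5.28)²/(0.502)² = 62194 kPa
V − nb = 0.502 − (5.28)(0.0400) = 0.29080 dm³
T = (62194)(0.29080)/((5.28)(8.314)) = 412.0 K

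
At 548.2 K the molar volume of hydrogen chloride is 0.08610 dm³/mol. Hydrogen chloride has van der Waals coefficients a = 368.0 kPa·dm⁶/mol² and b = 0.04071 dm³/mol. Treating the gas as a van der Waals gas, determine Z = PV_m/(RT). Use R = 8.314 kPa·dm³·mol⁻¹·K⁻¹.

Z ≈ 0.9591

P = RT/(V_m − b) − a/V_m² = (8.314)(548.2)/(0.08610 − 0.04071) − 368.0/(0.08610)²
  = 4557.7/0.045390 − 49641 = 100412 − 49641 = 50771 kPa
Z = PV_m/(RT) = (50771)(0.08610)/((8.314)(548.2)) = 4371.4/4557.7 = 0.9591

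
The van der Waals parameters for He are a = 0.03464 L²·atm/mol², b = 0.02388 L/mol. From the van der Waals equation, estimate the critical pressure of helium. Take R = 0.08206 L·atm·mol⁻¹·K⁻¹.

For a van der Waals gas, P_c = a/(27b²).
P_c = 0.03464/(27×(0.02388)²) = 0.03464/0.015397 = 2.250 atm

P_c ≈ 2.250 atm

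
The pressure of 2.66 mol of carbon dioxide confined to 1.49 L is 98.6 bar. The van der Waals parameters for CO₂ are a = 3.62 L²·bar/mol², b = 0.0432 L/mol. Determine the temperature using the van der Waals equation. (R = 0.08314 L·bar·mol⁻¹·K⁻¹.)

T ≈ 684.8 K

T = (P + a n²/V²)(V − nb)/(nR)
P + a n²/V² = 98.6 + (3.62)(2.66)²/(1.49)² = 110.14 bar
V − nb = 1.49 − (2.66)(0.0432) = 1.3751 L
T = (110.14)(1.3751)/((2.66)(0.08314)) = 684.8 K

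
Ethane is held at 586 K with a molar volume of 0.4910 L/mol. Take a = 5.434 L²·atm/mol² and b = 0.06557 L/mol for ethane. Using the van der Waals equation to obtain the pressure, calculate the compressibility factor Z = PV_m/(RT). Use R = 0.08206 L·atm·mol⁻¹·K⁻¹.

P = RT/(V_m − b) − a/V_m² = (0.08206)(586)/(0.4910 − 0.06557) − 5.434/(0.4910)²
  = 48.087/0.42543 − 22.540 = 113.03 − 22.540 = 90.49 atm
Z = PV_m/(RT) = (90.49)(0.4910)/((0.08206)(586)) = 44.431/48.087 = 0.9240

Z ≈ 0.9240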